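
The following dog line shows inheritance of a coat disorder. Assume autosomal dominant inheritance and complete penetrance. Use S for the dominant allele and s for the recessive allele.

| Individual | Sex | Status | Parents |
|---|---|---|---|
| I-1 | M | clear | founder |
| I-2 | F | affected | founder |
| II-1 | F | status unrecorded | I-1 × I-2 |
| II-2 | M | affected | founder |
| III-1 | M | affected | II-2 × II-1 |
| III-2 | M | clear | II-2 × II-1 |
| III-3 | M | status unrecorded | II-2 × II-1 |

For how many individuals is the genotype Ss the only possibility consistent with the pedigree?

1

Obligate heterozygotes: II-2 is affected so carries S and passed s to III-2 (ss), so II-2 is Ss.
Every other individual is either homozygous by phenotype or has at least one consistent homozygous assignment, so the count is 1.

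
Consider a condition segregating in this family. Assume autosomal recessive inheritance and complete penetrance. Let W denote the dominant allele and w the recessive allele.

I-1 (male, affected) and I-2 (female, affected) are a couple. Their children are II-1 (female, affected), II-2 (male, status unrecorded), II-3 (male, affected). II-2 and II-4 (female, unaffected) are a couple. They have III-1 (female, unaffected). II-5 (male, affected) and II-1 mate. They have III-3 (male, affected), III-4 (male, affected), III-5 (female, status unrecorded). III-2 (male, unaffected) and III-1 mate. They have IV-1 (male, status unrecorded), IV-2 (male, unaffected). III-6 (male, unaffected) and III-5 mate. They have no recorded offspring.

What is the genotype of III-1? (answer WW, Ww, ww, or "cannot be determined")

Ww

From phenotype alone, III-1 is WW or Ww.
III-1 is unaffected so carries W and received w from II-2 (ww), so III-1 is Ww.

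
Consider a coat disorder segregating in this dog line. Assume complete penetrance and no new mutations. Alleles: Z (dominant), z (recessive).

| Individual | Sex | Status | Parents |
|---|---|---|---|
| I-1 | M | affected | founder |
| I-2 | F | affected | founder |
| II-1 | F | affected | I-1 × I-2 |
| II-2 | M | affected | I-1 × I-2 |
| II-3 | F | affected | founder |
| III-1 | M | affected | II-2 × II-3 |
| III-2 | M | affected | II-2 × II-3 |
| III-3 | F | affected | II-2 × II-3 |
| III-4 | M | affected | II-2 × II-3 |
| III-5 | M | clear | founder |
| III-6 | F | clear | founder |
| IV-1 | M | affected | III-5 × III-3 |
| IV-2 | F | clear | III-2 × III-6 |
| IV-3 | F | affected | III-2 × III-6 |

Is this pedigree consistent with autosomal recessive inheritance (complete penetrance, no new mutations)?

A consistent assignment under autosomal recessive exists: I-1 zz, I-2 zz, II-1 zz, II-2 zz, II-3 zz, III-1 zz, III-2 zz, III-3 zz, III-4 zz, III-5 Zz, III-6 Zz, IV-1 zz, IV-2 Zz, IV-3 zz.
In this assignment every recorded phenotype matches its genotype and every non-founder's genotype is obtainable from its parents' genotypes, so the pedigree is consistent.

Yes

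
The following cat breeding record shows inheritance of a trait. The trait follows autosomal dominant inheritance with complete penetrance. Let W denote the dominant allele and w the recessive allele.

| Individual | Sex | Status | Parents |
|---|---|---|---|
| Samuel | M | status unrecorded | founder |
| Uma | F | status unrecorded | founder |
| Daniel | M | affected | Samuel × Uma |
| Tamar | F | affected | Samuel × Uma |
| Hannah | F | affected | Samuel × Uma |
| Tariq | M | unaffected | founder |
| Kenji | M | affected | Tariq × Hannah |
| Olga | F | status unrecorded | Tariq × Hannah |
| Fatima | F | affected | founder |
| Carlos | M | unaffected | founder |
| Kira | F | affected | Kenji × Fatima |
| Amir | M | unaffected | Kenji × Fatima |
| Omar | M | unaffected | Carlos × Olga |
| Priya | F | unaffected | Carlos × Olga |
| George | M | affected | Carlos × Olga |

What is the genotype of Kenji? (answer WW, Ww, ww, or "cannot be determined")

From phenotype alone, Kenji is WW or Ww.
Kenji is affected so carries W and received w from Tariq (ww), so Kenji is Ww.

Ww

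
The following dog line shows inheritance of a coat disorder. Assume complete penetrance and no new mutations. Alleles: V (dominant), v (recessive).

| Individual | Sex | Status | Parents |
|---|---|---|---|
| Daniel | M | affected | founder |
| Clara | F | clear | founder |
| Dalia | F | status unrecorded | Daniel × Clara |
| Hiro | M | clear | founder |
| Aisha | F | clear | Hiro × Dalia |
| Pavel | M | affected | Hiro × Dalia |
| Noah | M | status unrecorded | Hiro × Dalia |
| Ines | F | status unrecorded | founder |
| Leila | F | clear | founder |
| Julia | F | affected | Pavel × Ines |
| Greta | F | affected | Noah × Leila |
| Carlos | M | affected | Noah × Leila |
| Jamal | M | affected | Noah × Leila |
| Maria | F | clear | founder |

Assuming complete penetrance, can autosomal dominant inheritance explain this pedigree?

A consistent assignment under autosomal dominant exists: Daniel VV, Clara vv, Dalia Vv, Hiro vv, Aisha vv, Pavel Vv, Noah Vv, Ines VV, Leila vv, Julia VV, Greta Vv, Carlos Vv, Jamal Vv, Maria vv.
In this assignment every recorded phenotype matches its genotype and every non-founder's genotype is obtainable from its parents' genotypes, so the pedigree is consistent.

Yes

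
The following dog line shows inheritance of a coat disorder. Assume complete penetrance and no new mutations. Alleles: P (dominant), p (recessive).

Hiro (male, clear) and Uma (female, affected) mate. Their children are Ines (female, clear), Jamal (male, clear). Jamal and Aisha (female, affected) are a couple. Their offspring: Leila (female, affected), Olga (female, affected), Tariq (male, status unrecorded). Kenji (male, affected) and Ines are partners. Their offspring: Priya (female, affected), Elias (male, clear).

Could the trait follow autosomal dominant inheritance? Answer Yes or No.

Yes

A consistent assignment under autosomal dominant exists: Hiro pp, Uma Pp, Ines pp, Jamal pp, Aisha PP, Kenji Pp, Leila Pp, Olga Pp, Tariq Pp, Priya Pp, Elias pp.
In this assignment every recorded phenotype matches its genotype and every non-founder's genotype is obtainable from its parents' genotypes, so the pedigree is consistent.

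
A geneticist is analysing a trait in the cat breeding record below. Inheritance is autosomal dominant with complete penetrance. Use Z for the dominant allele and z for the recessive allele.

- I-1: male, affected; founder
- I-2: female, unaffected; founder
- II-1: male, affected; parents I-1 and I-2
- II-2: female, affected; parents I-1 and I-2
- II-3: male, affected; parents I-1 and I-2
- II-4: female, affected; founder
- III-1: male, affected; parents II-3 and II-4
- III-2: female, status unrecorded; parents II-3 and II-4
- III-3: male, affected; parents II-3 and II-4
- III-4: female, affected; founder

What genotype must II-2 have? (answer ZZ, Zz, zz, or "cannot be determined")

Zz

From phenotype alone, II-2 is ZZ or Zz.
II-2 is affected so carries Z and received z from I-2 (zz), so II-2 is Zz.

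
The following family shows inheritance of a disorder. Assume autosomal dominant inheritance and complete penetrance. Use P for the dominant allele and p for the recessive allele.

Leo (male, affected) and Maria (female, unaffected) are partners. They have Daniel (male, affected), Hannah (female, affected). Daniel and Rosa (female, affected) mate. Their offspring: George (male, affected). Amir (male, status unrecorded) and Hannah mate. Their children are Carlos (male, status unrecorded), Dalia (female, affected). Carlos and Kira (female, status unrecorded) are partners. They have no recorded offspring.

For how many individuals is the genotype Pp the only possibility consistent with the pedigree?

2

Obligate heterozygotes: Daniel is affected so carries P and received p from Maria (pp), so Daniel is Pp; Hannah is affected so carries P and received p from Maria (pp), so Hannah is Pp.
Every other individual is either homozygous by phenotype or has at least one consistent homozygous assignment, so the count is 2.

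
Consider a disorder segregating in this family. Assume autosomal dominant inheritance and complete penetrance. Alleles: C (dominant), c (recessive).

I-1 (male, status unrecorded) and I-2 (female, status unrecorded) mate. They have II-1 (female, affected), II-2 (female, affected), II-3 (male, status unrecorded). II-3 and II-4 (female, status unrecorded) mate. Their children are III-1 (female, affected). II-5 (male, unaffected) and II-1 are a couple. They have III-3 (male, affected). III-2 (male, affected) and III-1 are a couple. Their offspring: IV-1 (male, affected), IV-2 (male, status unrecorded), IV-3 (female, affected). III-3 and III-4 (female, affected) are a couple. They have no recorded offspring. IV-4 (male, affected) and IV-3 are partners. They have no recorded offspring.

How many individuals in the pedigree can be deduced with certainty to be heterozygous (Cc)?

1

Obligate heterozygotes: III-3 is affected so carries C and received c from II-5 (cc), so III-3 is Cc.
Every other individual is either homozygous by phenotype or has at least one consistent homozygous assignment, so the count is 1.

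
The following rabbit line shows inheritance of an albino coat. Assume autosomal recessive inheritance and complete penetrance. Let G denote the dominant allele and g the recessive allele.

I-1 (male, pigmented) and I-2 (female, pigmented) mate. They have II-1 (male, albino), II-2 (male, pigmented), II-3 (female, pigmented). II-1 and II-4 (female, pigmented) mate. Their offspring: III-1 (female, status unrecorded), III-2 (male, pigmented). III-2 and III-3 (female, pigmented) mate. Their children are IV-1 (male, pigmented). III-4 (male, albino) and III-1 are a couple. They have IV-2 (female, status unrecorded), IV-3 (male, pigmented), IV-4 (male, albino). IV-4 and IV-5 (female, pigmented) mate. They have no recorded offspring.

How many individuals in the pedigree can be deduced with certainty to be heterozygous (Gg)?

5

Obligate heterozygotes: I-1 is pigmented so carries G and passed g to II-1 (gg), so I-1 is Gg; I-2 is pigmented so carries G and passed g to II-1 (gg), so I-2 is Gg; III-1 passed G to IV-3 (Gg, whose g came from III-4) and received g from II-1 (gg), so III-1 is Gg; III-2 is pigmented so carries G and received g from II-1 (gg), so III-2 is Gg; IV-3 is pigmented so carries G and received g from III-4 (gg), so IV-3 is Gg.
Every other individual is either homozygous by phenotype or has at least one consistent homozygous assignment, so the count is 5.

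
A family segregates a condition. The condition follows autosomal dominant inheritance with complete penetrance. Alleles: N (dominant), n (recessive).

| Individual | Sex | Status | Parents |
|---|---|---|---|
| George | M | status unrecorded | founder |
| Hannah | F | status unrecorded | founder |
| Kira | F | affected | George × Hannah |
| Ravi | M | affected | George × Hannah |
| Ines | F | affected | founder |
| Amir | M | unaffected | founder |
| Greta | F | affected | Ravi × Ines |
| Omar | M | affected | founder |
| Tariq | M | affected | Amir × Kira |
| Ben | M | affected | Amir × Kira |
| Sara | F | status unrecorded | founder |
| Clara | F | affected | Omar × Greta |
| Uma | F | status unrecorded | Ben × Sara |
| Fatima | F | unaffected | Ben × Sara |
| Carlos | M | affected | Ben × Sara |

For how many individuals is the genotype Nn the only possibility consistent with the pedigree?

Obligate heterozygotes: Tariq is affected so carries N and received n from Amir (nn), so Tariq is Nn; Ben is affected so carries N and received n from Amir (nn), so Ben is Nn.
Every other individual is either homozygous by phenotype or has at least one consistent homozygous assignment, so the count is 2.

2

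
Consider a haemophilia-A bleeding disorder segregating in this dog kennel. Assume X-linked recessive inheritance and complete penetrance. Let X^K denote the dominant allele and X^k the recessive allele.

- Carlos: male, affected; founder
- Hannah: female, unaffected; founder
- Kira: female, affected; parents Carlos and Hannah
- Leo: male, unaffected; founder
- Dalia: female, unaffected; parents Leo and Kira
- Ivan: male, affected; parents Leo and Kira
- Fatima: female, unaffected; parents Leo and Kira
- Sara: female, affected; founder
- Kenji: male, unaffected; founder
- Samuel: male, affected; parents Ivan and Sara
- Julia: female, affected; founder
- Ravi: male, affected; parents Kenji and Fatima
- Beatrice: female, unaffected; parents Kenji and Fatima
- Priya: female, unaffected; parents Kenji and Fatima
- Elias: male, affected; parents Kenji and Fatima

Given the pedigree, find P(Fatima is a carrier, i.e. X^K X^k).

1

Fatima is unaffected so carries K and received k from Kira (X^k X^k), so Fatima is X^K X^k, giving P(X^K X^k) = 1.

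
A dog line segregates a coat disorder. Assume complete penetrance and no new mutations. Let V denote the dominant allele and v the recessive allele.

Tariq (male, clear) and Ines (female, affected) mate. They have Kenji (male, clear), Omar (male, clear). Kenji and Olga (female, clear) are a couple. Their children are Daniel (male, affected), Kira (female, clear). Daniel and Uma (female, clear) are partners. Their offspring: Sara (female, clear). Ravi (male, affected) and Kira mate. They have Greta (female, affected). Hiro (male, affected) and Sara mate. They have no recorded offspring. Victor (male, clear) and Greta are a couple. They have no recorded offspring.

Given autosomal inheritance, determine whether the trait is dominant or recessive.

Kenji and Olga are both clear yet have an affected child Daniel. Under dominance, an affected child requires at least one affected parent, so the trait cannot be dominant.

recessive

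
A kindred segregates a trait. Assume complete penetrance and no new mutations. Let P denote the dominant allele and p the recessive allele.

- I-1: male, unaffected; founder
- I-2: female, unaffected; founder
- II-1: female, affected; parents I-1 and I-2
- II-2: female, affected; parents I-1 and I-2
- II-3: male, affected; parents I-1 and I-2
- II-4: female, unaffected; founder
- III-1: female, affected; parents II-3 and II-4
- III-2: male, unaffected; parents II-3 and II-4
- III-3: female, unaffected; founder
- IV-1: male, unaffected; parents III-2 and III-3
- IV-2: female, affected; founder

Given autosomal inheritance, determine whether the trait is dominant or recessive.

I-1 and I-2 are both unaffected yet have an affected child II-1. Under dominance, an affected child requires at least one affected parent, so the trait cannot be dominant.

recessive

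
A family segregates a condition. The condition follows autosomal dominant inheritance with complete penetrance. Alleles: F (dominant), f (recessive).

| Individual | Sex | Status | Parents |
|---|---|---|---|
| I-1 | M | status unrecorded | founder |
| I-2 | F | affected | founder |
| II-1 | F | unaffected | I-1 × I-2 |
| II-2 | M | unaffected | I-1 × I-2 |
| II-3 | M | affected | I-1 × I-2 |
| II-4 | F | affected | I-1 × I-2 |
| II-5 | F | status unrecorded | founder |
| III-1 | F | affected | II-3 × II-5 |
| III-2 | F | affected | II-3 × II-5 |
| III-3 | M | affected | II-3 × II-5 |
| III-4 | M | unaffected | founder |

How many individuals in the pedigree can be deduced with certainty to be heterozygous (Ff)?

1

Obligate heterozygotes: I-2 is affected so carries F and passed f to II-1 (ff), so I-2 is Ff.
Every other individual is either homozygous by phenotype or has at least one consistent homozygous assignment, so the count is 1.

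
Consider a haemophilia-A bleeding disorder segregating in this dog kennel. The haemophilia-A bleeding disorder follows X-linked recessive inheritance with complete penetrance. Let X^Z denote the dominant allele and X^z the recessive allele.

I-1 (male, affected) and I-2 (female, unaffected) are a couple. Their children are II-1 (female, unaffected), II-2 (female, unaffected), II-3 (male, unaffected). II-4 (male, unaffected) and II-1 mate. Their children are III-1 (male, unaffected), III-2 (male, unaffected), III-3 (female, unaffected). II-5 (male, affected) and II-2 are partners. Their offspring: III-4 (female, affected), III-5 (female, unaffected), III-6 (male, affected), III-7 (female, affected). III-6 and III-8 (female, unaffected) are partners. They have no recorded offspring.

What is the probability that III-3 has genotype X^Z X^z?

II-4 is unaffected, so II-4 is X^Z Y.
II-1 is unaffected so carries Z and received z from I-1 (X^z Y), so II-1 is X^Z X^z.
Their cross gives offspring ratios 1/2 X^Z X^Z : 1/2 X^Z X^z. Conditioning on III-3 being unaffected, P(X^Z X^z) = 1/2 / 1 = 1/2.

1/2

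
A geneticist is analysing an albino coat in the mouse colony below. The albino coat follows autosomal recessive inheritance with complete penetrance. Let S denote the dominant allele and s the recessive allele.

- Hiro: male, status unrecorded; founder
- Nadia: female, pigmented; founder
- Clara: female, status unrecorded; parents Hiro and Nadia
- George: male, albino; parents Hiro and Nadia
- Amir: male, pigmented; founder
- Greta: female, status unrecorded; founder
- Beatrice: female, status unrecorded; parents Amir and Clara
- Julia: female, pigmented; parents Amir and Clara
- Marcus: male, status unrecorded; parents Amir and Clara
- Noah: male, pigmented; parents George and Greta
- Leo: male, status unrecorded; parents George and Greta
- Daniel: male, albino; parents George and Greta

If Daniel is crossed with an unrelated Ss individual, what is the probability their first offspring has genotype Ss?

1/2

Daniel is albino, so Daniel is ss.
The cross gives 1/2 Ss : 1/2 ss, so P(offspring has genotype Ss) = 1/2.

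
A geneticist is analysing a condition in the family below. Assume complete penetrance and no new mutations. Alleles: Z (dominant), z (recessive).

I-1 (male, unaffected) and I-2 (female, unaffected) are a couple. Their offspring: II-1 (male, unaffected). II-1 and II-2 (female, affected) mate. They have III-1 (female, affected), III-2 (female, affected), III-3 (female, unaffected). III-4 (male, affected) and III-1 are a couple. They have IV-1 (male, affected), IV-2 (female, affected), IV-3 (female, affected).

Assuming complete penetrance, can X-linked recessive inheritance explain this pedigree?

Under X-linked recessive, III-1 (affected, female) cannot arise from II-1 (unaffected) × II-2 (affected).

No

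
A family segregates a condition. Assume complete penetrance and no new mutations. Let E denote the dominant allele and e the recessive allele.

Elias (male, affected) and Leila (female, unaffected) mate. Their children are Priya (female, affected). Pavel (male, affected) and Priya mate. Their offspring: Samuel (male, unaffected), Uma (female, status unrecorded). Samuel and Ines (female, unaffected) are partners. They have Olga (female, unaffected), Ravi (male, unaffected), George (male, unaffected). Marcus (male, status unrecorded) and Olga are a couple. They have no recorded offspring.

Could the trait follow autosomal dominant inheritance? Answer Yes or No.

Yes

A consistent assignment under autosomal dominant exists: Elias EE, Leila ee, Priya Ee, Pavel Ee, Samuel ee, Uma EE, Ines ee, Olga ee, Ravi ee, George ee, Marcus EE.
In this assignment every recorded phenotype matches its genotype and every non-founder's genotype is obtainable from its parents' genotypes, so the pedigree is consistent.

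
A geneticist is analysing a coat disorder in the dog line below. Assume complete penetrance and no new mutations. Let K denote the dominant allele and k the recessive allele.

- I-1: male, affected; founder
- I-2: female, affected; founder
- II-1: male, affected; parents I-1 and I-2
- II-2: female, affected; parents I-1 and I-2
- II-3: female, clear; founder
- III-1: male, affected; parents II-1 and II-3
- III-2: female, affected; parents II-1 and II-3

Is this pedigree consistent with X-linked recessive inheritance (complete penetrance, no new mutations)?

Yes

A consistent assignment under X-linked recessive exists: I-1 X^k Y, I-2 X^k X^k, II-1 X^k Y, II-2 X^k X^k, II-3 X^K X^k, III-1 X^k Y, III-2 X^k X^k.
In this assignment every recorded phenotype matches its genotype and every non-founder's genotype is obtainable from its parents' genotypes, so the pedigree is consistent.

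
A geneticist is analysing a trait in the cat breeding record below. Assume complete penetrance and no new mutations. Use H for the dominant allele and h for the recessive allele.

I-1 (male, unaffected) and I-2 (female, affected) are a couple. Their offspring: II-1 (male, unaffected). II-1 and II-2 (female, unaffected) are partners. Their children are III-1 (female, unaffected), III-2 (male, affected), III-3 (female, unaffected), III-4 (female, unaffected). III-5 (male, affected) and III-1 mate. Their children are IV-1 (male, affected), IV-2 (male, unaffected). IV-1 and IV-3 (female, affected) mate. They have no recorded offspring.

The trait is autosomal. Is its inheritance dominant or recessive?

II-1 and II-2 are both unaffected yet have an affected child III-2. Under dominance, an affected child requires at least one affected parent, so the trait cannot be dominant.

recessive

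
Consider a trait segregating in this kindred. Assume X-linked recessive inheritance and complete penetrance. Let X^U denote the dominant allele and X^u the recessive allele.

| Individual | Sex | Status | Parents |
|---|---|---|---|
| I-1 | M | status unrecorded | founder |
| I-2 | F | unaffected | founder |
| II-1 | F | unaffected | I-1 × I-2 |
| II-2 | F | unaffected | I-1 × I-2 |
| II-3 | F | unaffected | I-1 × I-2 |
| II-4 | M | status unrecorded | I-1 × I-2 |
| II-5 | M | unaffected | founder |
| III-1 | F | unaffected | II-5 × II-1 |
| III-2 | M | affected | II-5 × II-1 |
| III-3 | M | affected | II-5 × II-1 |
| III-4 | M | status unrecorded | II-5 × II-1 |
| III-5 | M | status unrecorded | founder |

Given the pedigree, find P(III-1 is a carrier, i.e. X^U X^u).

II-5 is unaffected, so II-5 is X^U Y.
II-1 is unaffected so carries U and passed u to III-2 (X^u Y), so II-1 is X^U X^u.
Their cross gives offspring ratios 1/2 X^U X^U : 1/2 X^U X^u. Conditioning on III-1 being unaffected, P(X^U X^u) = 1/2 / 1 = 1/2.

1/2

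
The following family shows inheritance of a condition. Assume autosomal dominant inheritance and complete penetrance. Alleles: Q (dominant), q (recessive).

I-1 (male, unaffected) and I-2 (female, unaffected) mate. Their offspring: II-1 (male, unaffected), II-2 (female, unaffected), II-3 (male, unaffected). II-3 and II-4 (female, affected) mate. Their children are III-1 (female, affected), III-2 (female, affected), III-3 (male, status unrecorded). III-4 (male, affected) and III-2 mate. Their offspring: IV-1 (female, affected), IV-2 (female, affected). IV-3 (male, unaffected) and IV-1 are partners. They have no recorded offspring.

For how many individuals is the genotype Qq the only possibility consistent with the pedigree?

Obligate heterozygotes: III-1 is affected so carries Q and received q from II-3 (qq), so III-1 is Qq; III-2 is affected so carries Q and received q from II-3 (qq), so III-2 is Qq.
Every other individual is either homozygous by phenotype or has at least one consistent homozygous assignment, so the count is 2.

2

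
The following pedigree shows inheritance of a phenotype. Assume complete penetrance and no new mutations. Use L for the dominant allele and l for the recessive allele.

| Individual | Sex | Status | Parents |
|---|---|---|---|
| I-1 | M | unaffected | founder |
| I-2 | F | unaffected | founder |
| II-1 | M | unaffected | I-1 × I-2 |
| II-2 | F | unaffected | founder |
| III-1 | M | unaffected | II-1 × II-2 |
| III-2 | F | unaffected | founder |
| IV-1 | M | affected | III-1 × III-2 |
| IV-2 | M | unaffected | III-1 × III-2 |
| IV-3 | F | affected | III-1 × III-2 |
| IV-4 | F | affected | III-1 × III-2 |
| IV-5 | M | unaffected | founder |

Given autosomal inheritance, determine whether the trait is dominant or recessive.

recessive

III-1 and III-2 are both unaffected yet have an affected child IV-1. Under dominance, an affected child requires at least one affected parent, so the trait cannot be dominant.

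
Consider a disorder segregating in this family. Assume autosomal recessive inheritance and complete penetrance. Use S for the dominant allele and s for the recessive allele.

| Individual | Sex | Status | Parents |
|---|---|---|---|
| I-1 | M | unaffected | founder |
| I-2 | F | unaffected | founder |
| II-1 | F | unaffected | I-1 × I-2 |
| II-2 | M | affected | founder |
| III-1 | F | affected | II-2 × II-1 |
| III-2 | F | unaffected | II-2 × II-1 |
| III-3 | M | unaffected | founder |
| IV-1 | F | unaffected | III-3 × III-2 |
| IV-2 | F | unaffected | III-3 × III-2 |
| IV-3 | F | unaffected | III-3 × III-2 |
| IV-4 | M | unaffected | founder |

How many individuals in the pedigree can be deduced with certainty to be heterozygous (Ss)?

Obligate heterozygotes: II-1 is unaffected so carries S and passed s to III-1 (ss), so II-1 is Ss; III-2 is unaffected so carries S and received s from II-2 (ss), so III-2 is Ss.
Every other individual is either homozygous by phenotype or has at least one consistent homozygous assignment, so the count is 2.

2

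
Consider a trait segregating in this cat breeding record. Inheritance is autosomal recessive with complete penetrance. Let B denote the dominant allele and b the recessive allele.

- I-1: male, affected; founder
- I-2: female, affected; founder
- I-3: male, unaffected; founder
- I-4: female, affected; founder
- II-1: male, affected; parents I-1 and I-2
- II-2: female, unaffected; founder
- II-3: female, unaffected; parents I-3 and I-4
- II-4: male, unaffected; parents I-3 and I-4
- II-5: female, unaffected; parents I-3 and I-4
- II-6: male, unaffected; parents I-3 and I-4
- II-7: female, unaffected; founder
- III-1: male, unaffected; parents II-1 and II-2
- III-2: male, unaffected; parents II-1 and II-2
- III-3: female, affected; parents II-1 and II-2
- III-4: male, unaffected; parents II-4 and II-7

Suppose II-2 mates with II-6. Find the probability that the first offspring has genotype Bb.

1/2

II-2 is unaffected so carries B and passed b to III-3 (bb), so II-2 is Bb.
II-6 is unaffected so carries B and received b from I-4 (bb), so II-6 is Bb.
The cross gives 1/4 BB : 1/2 Bb : 1/4 bb, so P(offspring has genotype Bb) = 1/2.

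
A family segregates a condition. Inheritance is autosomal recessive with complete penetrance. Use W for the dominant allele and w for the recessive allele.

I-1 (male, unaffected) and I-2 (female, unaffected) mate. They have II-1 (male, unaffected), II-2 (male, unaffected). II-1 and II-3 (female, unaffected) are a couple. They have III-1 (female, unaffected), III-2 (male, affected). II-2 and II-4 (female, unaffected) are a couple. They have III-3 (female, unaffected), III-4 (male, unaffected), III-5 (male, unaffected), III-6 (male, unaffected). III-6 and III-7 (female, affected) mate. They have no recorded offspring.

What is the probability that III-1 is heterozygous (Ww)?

2/3

II-1 is unaffected so carries W and passed w to III-2 (ww), so II-1 is Ww.
II-3 is unaffected so carries W and passed w to III-2 (ww), so II-3 is Ww.
Their cross gives offspring ratios 1/4 WW : 1/2 Ww : 1/4 ww. Conditioning on III-1 being unaffected, P(Ww) = 1/2 / 3/4 = 2/3.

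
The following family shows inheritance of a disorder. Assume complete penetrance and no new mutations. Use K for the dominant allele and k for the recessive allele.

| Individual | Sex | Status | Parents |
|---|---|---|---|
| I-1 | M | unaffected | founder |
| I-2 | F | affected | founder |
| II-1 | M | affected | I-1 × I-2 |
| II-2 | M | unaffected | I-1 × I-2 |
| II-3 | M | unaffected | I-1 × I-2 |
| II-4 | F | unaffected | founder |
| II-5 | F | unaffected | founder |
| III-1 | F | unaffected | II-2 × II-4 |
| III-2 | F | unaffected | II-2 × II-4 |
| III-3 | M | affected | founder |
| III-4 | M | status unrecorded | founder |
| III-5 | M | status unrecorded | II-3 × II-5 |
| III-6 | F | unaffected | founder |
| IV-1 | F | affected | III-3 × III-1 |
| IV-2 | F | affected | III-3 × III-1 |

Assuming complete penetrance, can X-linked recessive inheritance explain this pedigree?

No

Under X-linked recessive, II-2 (unaffected, male) cannot arise from I-1 (unaffected) × I-2 (affected).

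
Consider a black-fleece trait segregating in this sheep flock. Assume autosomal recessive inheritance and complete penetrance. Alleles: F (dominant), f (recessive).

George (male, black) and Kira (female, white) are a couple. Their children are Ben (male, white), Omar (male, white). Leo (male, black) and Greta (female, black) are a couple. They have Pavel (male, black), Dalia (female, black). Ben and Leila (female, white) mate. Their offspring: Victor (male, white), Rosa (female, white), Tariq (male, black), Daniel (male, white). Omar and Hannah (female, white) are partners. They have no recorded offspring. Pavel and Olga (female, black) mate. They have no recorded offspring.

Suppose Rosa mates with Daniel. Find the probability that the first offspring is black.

Ben is white so carries F and received f from George (ff), so Ben is Ff.
Leila is white so carries F and passed f to Tariq (ff), so Leila is Ff.
Rosa is a white offspring of Ben (Ff) × Leila (Ff), whose cross gives 1/4 FF : 1/2 Ff : 1/4 ff; conditioning on being white, Rosa is FF with probability 1/3, Ff with probability 2/3.
Daniel is a white offspring of Ben (Ff) × Leila (Ff), whose cross gives 1/4 FF : 1/2 Ff : 1/4 ff; conditioning on being white, Daniel is FF with probability 1/3, Ff with probability 2/3.
Summing over parental genotype combinations, P(offspring is black) = 4/9·1/4 = 1/9.

1/9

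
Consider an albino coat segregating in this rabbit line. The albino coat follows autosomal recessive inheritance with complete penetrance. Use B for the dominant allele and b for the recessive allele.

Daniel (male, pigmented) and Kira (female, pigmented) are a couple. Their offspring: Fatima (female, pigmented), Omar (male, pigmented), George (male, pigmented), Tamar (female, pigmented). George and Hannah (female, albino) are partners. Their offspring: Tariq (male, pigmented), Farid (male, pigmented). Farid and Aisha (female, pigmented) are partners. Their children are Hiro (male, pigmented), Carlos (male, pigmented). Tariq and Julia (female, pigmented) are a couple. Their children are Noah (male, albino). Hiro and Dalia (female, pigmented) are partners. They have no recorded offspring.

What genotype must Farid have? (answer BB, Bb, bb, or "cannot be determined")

From phenotype alone, Farid is BB or Bb.
Farid is pigmented so carries B and received b from Hannah (bb), so Farid is Bb.

Bb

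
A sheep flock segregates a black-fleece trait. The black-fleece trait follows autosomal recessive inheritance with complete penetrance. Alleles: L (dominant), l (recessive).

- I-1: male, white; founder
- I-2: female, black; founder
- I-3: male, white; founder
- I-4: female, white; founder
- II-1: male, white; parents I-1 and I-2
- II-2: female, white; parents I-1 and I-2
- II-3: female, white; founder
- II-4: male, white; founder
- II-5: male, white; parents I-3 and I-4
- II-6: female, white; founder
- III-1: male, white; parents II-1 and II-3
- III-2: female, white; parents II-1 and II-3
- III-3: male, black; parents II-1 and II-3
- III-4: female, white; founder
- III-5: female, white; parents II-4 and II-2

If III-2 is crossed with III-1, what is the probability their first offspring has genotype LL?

II-1 is white so carries L and received l from I-2 (ll), so II-1 is Ll.
II-3 is white so carries L and passed l to III-3 (ll), so II-3 is Ll.
III-2 is a white offspring of II-1 (Ll) × II-3 (Ll), whose cross gives 1/4 LL : 1/2 Ll : 1/4 ll; conditioning on being white, III-2 is LL with probability 1/3, Ll with probability 2/3.
III-1 is a white offspring of II-1 (Ll) × II-3 (Ll), whose cross gives 1/4 LL : 1/2 Ll : 1/4 ll; conditioning on being white, III-1 is LL with probability 1/3, Ll with probability 2/3.
Summing over parental genotype combinations, P(offspring has genotype LL) = 1/9·1 + 2/9·1/2 + 2/9·1/2 + 4/9·1/4 = 4/9.

4/9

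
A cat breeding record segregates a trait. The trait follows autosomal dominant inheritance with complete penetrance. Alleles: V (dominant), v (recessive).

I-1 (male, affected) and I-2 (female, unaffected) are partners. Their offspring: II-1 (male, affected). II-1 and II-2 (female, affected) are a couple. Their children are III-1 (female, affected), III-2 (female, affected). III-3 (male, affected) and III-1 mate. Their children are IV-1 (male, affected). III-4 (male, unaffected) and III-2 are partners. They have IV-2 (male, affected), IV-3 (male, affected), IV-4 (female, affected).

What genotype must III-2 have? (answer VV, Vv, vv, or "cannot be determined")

III-2's phenotype allows VV or Vv, and no parent or child forces a single allele at both positions; consistent genotype assignments exist with III-2 as VV or Vv.

cannot be determined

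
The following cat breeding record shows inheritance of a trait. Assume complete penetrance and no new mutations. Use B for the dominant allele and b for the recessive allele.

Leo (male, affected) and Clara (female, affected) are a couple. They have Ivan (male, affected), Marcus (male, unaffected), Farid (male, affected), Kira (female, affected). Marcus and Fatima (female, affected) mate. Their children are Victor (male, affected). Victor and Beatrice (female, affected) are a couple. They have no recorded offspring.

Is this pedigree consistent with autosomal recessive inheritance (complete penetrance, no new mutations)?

No

Under autosomal recessive, Marcus (unaffected, male) cannot arise from Leo (affected) × Clara (affected).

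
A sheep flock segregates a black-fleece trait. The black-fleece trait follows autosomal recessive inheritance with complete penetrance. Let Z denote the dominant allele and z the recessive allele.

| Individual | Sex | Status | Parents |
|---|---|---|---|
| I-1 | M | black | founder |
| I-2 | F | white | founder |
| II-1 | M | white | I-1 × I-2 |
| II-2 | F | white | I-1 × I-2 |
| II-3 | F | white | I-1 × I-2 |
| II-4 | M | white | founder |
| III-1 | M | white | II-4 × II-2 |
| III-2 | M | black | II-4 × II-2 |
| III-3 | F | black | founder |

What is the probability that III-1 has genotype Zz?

II-4 is white so carries Z and passed z to III-2 (zz), so II-4 is Zz.
II-2 is white so carries Z and received z from I-1 (zz), so II-2 is Zz.
Their cross gives offspring ratios 1/4 ZZ : 1/2 Zz : 1/4 zz. Conditioning on III-1 being white, P(Zz) = 1/2 / 3/4 = 2/3.

2/3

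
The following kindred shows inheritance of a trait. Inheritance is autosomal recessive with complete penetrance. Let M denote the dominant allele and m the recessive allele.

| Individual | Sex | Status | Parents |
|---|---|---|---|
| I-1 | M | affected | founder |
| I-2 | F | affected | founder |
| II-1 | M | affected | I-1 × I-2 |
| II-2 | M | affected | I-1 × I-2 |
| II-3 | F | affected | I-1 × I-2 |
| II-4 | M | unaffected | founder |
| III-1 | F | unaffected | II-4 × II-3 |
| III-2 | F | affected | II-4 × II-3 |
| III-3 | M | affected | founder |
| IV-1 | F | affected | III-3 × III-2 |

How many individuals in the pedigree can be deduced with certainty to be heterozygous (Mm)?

2

Obligate heterozygotes: II-4 is unaffected so carries M and passed m to III-2 (mm), so II-4 is Mm; III-1 is unaffected so carries M and received m from II-3 (mm), so III-1 is Mm.
Every other individual is either homozygous by phenotype or has at least one consistent homozygous assignment, so the count is 2.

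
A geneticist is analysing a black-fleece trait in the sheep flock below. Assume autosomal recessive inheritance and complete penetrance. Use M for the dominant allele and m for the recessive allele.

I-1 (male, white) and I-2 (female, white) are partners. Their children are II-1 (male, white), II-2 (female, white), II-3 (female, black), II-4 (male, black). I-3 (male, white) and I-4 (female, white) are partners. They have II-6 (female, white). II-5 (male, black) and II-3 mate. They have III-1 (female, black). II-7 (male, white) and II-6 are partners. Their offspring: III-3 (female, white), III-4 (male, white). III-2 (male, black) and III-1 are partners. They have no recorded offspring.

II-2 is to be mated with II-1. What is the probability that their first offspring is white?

I-1 is white so carries M and passed m to II-3 (mm), so I-1 is Mm.
I-2 is white so carries M and passed m to II-3 (mm), so I-2 is Mm.
II-2 is a white offspring of I-1 (Mm) × I-2 (Mm), whose cross gives 1/4 MM : 1/2 Mm : 1/4 mm; conditioning on being white, II-2 is MM with probability 1/3, Mm with probability 2/3.
II-1 is a white offspring of I-1 (Mm) × I-2 (Mm), whose cross gives 1/4 MM : 1/2 Mm : 1/4 mm; conditioning on being white, II-1 is MM with probability 1/3, Mm with probability 2/3.
Summing over parental genotype combinations, P(offspring is white) = 1/9·1 + 2/9·1 + 2/9·1 + 4/9·3/4 = 8/9.

8/9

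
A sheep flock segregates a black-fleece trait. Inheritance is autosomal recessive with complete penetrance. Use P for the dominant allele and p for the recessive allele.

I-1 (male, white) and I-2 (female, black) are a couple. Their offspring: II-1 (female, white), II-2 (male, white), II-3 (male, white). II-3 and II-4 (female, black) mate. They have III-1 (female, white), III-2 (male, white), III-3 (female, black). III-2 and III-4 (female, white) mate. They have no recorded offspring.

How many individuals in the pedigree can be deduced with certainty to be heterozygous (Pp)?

5

Obligate heterozygotes: II-1 is white so carries P and received p from I-2 (pp), so II-1 is Pp; II-2 is white so carries P and received p from I-2 (pp), so II-2 is Pp; II-3 is white so carries P and received p from I-2 (pp), so II-3 is Pp; III-1 is white so carries P and received p from II-4 (pp), so III-1 is Pp; III-2 is white so carries P and received p from II-4 (pp), so III-2 is Pp.
Every other individual is either homozygous by phenotype or has at least one consistent homozygous assignment, so the count is 5.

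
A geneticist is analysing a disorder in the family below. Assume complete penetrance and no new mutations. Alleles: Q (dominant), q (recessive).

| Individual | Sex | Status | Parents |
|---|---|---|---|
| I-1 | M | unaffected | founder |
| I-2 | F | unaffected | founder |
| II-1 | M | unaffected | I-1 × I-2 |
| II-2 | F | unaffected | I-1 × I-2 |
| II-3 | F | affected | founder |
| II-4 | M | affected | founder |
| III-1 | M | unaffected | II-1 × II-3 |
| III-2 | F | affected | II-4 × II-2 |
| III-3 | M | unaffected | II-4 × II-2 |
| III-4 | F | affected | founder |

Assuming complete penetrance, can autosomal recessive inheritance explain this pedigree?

Yes

A consistent assignment under autosomal recessive exists: I-1 QQ, I-2 Qq, II-1 QQ, II-2 Qq, II-3 qq, II-4 qq, III-1 Qq, III-2 qq, III-3 Qq, III-4 qq.
In this assignment every recorded phenotype matches its genotype and every non-founder's genotype is obtainable from its parents' genotypes, so the pedigree is consistent.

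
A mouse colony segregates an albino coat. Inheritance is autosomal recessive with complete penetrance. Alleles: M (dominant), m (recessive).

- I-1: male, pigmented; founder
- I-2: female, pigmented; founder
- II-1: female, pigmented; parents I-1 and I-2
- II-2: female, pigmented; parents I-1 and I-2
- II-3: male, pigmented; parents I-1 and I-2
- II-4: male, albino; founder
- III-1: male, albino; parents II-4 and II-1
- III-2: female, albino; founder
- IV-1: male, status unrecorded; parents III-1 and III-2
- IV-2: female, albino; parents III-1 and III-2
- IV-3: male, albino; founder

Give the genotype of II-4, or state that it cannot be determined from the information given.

mm

II-4 is albino, so II-4 is mm.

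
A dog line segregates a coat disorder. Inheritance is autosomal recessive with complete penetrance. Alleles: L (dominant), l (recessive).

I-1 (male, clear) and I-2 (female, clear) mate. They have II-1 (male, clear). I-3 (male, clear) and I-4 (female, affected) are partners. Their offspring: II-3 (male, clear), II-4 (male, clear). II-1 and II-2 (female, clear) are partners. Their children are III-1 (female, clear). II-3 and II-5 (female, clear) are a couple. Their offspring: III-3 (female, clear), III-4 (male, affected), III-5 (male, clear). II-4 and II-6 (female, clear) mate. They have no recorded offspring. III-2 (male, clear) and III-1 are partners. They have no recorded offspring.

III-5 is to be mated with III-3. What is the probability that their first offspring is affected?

1/9

II-3 is clear so carries L and received l from I-4 (ll), so II-3 is Ll.
II-5 is clear so carries L and passed l to III-4 (ll), so II-5 is Ll.
III-5 is a clear offspring of II-3 (Ll) × II-5 (Ll), whose cross gives 1/4 LL : 1/2 Ll : 1/4 ll; conditioning on being clear, III-5 is LL with probability 1/3, Ll with probability 2/3.
III-3 is a clear offspring of II-3 (Ll) × II-5 (Ll), whose cross gives 1/4 LL : 1/2 Ll : 1/4 ll; conditioning on being clear, III-3 is LL with probability 1/3, Ll with probability 2/3.
Summing over parental genotype combinations, P(offspring is affected) = 4/9·1/4 = 1/9.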